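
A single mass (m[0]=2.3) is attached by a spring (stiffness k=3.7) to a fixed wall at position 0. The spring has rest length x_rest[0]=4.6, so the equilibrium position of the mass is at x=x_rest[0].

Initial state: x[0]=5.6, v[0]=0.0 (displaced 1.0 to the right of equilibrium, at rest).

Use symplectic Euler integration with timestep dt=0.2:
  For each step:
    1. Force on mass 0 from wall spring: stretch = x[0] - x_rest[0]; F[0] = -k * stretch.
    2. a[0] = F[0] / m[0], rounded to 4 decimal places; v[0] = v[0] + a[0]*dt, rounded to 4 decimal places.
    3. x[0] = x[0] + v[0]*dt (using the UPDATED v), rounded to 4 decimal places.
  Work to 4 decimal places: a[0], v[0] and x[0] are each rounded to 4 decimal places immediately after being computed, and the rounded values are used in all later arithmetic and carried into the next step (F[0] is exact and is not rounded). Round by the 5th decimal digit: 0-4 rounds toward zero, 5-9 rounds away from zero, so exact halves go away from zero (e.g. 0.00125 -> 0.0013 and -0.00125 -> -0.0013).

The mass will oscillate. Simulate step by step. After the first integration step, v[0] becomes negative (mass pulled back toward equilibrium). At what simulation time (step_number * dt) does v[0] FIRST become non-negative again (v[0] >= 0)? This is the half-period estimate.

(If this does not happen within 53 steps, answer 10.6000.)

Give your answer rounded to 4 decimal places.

Step 0: x=[5.6000] v=[0.0000]
Step 1: x=[5.5357] v=[-0.3217]
Step 2: x=[5.4111] v=[-0.6228]
Step 3: x=[5.2343] v=[-0.8838]
Step 4: x=[5.0167] v=[-1.0879]
Step 5: x=[4.7723] v=[-1.2220]
Step 6: x=[4.5168] v=[-1.2774]
Step 7: x=[4.2667] v=[-1.2506]
Step 8: x=[4.0380] v=[-1.1434]
Step 9: x=[3.8455] v=[-0.9626]
Step 10: x=[3.7015] v=[-0.7198]
Step 11: x=[3.6154] v=[-0.4307]
Step 12: x=[3.5926] v=[-0.1139]
Step 13: x=[3.6346] v=[0.2102]
First v>=0 after going negative at step 13, time=2.6000

Answer: 2.6000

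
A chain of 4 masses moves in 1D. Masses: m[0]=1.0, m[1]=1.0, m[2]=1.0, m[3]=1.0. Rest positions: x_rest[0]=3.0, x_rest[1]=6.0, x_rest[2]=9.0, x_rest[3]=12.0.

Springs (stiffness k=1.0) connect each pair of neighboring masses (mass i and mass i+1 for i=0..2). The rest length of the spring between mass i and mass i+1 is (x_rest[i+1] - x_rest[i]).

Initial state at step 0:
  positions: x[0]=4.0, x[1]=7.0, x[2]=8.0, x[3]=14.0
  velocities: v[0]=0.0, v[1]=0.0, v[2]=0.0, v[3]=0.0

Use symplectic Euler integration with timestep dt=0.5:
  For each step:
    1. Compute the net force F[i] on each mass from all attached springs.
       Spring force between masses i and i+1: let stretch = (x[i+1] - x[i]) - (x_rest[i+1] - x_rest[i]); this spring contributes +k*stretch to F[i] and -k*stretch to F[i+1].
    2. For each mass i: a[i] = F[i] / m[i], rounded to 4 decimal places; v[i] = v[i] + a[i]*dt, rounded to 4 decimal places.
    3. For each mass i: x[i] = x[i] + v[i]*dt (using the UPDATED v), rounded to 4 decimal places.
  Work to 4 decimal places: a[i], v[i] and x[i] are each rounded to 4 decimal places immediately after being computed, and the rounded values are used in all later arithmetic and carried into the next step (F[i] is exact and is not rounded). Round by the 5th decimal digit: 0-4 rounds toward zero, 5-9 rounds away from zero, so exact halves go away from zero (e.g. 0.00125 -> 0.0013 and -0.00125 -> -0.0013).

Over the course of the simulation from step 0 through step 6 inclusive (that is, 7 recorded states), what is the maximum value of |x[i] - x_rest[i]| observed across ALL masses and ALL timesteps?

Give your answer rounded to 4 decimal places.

Answer: 2.5469

Derivation:
Step 0: x=[4.0000 7.0000 8.0000 14.0000] v=[0.0000 0.0000 0.0000 0.0000]
Step 1: x=[4.0000 6.5000 9.2500 13.2500] v=[0.0000 -1.0000 2.5000 -1.5000]
Step 2: x=[3.8750 6.0625 10.8125 12.2500] v=[-0.2500 -0.8750 3.1250 -2.0000]
Step 3: x=[3.5469 6.2657 11.5469 11.6406] v=[-0.6563 0.4063 1.4688 -1.2188]
Step 4: x=[3.1485 7.1095 10.9844 11.7578] v=[-0.7969 1.6875 -1.1250 0.2344]
Step 5: x=[2.9903 7.9318 9.6465 12.4317] v=[-0.3164 1.6445 -2.6758 1.3477]
Step 6: x=[3.3175 7.9474 8.5762 13.1593] v=[0.6544 0.0311 -2.1406 1.4551]
Max displacement = 2.5469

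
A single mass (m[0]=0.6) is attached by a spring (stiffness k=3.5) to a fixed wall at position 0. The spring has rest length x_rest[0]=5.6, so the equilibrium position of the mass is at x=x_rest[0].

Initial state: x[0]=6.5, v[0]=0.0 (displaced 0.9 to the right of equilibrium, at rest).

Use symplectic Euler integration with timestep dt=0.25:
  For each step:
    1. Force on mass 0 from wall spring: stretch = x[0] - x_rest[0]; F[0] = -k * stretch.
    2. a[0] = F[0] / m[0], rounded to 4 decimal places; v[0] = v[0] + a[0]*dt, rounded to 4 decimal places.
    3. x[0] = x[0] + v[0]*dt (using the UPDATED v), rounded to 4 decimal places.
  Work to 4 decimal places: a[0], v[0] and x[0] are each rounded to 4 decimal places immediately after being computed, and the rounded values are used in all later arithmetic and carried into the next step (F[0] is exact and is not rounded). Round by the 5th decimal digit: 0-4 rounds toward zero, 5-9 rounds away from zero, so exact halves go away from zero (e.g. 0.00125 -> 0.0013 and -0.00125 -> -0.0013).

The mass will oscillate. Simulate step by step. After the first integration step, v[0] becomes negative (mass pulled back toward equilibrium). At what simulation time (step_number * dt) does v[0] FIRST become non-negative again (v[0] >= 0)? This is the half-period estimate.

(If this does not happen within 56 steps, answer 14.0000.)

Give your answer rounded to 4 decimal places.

Answer: 1.5000

Derivation:
Step 0: x=[6.5000] v=[0.0000]
Step 1: x=[6.1719] v=[-1.3125]
Step 2: x=[5.6353] v=[-2.1465]
Step 3: x=[5.0858] v=[-2.1980]
Step 4: x=[4.7238] v=[-1.4481]
Step 5: x=[4.6812] v=[-0.1703]
Step 6: x=[4.9736] v=[1.1696]
First v>=0 after going negative at step 6, time=1.5000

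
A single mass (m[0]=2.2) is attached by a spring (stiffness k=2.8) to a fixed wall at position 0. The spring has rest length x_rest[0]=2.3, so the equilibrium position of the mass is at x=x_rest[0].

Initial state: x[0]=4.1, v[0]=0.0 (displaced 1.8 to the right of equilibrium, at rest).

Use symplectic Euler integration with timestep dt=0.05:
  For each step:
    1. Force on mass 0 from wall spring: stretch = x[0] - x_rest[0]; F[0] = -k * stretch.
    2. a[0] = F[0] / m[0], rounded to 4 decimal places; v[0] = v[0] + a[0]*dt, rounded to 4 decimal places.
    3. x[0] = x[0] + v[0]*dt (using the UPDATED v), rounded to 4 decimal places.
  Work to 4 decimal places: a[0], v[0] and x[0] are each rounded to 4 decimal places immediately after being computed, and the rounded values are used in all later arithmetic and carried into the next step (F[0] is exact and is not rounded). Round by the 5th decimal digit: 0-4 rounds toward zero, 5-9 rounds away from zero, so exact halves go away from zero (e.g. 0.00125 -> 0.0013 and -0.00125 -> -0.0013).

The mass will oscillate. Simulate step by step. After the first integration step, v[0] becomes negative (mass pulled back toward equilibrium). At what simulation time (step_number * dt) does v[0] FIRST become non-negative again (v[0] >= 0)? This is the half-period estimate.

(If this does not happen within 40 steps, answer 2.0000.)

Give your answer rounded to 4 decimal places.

Answer: 2.0000

Derivation:
Step 0: x=[4.1000] v=[0.0000]
Step 1: x=[4.0943] v=[-0.1145]
Step 2: x=[4.0829] v=[-0.2287]
Step 3: x=[4.0658] v=[-0.3422]
Step 4: x=[4.0431] v=[-0.4546]
Step 5: x=[4.0148] v=[-0.5655]
Step 6: x=[3.9811] v=[-0.6746]
Step 7: x=[3.9420] v=[-0.7816]
Step 8: x=[3.8977] v=[-0.8861]
Step 9: x=[3.8483] v=[-0.9878]
Step 10: x=[3.7940] v=[-1.0863]
Step 11: x=[3.7349] v=[-1.1814]
Step 12: x=[3.6713] v=[-1.2727]
Step 13: x=[3.6033] v=[-1.3600]
Step 14: x=[3.5312] v=[-1.4429]
Step 15: x=[3.4551] v=[-1.5213]
Step 16: x=[3.3754] v=[-1.5948]
Step 17: x=[3.2922] v=[-1.6632]
Step 18: x=[3.2059] v=[-1.7263]
Step 19: x=[3.1167] v=[-1.7840]
Step 20: x=[3.0249] v=[-1.8360]
Step 21: x=[2.9308] v=[-1.8821]
Step 22: x=[2.8347] v=[-1.9222]
Step 23: x=[2.7369] v=[-1.9562]
Step 24: x=[2.6377] v=[-1.9840]
Step 25: x=[2.5374] v=[-2.0055]
Step 26: x=[2.4364] v=[-2.0206]
Step 27: x=[2.3349] v=[-2.0293]
Step 28: x=[2.2333] v=[-2.0315]
Step 29: x=[2.1319] v=[-2.0273]
Step 30: x=[2.0311] v=[-2.0166]
Step 31: x=[1.9311] v=[-1.9995]
Step 32: x=[1.8323] v=[-1.9760]
Step 33: x=[1.7350] v=[-1.9462]
Step 34: x=[1.6395] v=[-1.9102]
Step 35: x=[1.5461] v=[-1.8682]
Step 36: x=[1.4551] v=[-1.8202]
Step 37: x=[1.3668] v=[-1.7664]
Step 38: x=[1.2815] v=[-1.7070]
Step 39: x=[1.1994] v=[-1.6422]
Step 40: x=[1.1208] v=[-1.5722]
v[0] did not become non-negative within 40 steps; using fallback time=2.0000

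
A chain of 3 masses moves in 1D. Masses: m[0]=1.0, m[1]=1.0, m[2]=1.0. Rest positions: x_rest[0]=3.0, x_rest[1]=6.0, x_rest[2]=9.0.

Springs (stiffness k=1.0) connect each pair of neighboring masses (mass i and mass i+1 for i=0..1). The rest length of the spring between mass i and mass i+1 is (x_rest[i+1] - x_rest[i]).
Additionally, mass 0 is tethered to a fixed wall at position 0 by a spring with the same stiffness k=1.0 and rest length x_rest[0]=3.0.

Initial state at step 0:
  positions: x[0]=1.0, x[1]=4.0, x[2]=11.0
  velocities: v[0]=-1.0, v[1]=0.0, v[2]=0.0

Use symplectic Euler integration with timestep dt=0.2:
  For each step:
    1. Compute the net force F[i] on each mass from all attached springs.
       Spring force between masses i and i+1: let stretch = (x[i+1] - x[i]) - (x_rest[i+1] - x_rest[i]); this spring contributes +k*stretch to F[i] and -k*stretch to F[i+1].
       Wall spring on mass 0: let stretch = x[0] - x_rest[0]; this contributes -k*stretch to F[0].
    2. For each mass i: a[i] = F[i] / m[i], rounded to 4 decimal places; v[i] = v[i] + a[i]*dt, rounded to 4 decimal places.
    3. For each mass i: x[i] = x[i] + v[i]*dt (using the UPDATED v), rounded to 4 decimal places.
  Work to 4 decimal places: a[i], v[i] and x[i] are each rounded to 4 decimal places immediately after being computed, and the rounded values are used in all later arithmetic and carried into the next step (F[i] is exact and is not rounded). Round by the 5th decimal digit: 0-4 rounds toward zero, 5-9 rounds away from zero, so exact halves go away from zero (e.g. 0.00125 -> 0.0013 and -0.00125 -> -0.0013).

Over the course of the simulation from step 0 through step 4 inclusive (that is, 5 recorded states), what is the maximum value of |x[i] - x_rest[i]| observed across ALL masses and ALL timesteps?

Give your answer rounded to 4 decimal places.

Step 0: x=[1.0000 4.0000 11.0000] v=[-1.0000 0.0000 0.0000]
Step 1: x=[0.8800 4.1600 10.8400] v=[-0.6000 0.8000 -0.8000]
Step 2: x=[0.8560 4.4560 10.5328] v=[-0.1200 1.4800 -1.5360]
Step 3: x=[0.9418 4.8511 10.1025] v=[0.4288 1.9754 -2.1514]
Step 4: x=[1.1463 5.2999 9.5822] v=[1.0223 2.2438 -2.6017]
Max displacement = 2.1440

Answer: 2.1440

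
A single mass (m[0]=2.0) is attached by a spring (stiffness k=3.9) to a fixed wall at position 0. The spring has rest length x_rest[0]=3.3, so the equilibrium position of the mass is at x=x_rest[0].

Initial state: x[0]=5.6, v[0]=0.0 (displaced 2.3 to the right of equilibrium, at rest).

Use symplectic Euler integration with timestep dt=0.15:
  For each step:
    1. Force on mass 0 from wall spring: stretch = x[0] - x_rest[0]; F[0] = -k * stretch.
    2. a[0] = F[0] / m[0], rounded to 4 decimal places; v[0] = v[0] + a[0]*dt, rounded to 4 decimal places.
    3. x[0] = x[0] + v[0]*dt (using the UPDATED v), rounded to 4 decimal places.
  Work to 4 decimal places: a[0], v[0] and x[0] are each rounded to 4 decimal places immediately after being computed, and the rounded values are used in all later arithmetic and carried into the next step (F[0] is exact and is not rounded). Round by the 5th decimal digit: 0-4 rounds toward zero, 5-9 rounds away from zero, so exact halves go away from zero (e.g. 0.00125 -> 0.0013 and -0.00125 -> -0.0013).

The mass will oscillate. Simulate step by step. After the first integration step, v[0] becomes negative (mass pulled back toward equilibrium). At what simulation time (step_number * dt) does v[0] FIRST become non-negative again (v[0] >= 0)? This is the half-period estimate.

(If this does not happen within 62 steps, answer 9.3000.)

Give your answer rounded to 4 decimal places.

Step 0: x=[5.6000] v=[0.0000]
Step 1: x=[5.4991] v=[-0.6728]
Step 2: x=[5.3017] v=[-1.3160]
Step 3: x=[5.0165] v=[-1.9015]
Step 4: x=[4.6560] v=[-2.4036]
Step 5: x=[4.2360] v=[-2.8002]
Step 6: x=[3.7749] v=[-3.0740]
Step 7: x=[3.2930] v=[-3.2129]
Step 8: x=[2.8114] v=[-3.2108]
Step 9: x=[2.3512] v=[-3.0679]
Step 10: x=[1.9326] v=[-2.7904]
Step 11: x=[1.5740] v=[-2.3904]
Step 12: x=[1.2912] v=[-1.8855]
Step 13: x=[1.0965] v=[-1.2979]
Step 14: x=[0.9985] v=[-0.6534]
Step 15: x=[1.0015] v=[0.0198]
First v>=0 after going negative at step 15, time=2.2500

Answer: 2.2500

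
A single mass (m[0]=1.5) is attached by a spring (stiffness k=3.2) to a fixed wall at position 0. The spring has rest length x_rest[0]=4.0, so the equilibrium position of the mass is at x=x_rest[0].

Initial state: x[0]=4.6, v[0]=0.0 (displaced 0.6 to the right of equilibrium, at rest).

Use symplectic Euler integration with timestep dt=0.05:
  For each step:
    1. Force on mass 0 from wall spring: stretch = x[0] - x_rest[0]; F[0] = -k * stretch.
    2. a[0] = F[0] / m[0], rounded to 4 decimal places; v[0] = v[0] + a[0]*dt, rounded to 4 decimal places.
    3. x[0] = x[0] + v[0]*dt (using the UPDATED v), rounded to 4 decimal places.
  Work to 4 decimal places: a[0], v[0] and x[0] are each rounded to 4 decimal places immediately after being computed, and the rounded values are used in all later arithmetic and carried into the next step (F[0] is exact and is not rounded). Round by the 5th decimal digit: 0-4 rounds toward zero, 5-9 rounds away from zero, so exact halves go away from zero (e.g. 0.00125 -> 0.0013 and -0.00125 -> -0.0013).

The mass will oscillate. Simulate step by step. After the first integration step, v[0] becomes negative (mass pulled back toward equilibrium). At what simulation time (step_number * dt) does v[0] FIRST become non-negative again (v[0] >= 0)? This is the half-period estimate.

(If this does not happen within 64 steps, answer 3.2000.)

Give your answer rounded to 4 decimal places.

Answer: 2.2000

Derivation:
Step 0: x=[4.6000] v=[0.0000]
Step 1: x=[4.5968] v=[-0.0640]
Step 2: x=[4.5904] v=[-0.1277]
Step 3: x=[4.5809] v=[-0.1907]
Step 4: x=[4.5683] v=[-0.2527]
Step 5: x=[4.5526] v=[-0.3133]
Step 6: x=[4.5340] v=[-0.3722]
Step 7: x=[4.5125] v=[-0.4292]
Step 8: x=[4.4883] v=[-0.4839]
Step 9: x=[4.4615] v=[-0.5360]
Step 10: x=[4.4322] v=[-0.5852]
Step 11: x=[4.4006] v=[-0.6313]
Step 12: x=[4.3669] v=[-0.6740]
Step 13: x=[4.3312] v=[-0.7131]
Step 14: x=[4.2938] v=[-0.7484]
Step 15: x=[4.2548] v=[-0.7797]
Step 16: x=[4.2145] v=[-0.8069]
Step 17: x=[4.1730] v=[-0.8298]
Step 18: x=[4.1306] v=[-0.8483]
Step 19: x=[4.0875] v=[-0.8622]
Step 20: x=[4.0439] v=[-0.8715]
Step 21: x=[4.0001] v=[-0.8762]
Step 22: x=[3.9563] v=[-0.8762]
Step 23: x=[3.9127] v=[-0.8715]
Step 24: x=[3.8696] v=[-0.8622]
Step 25: x=[3.8272] v=[-0.8483]
Step 26: x=[3.7857] v=[-0.8299]
Step 27: x=[3.7454] v=[-0.8070]
Step 28: x=[3.7064] v=[-0.7798]
Step 29: x=[3.6690] v=[-0.7485]
Step 30: x=[3.6333] v=[-0.7132]
Step 31: x=[3.5996] v=[-0.6741]
Step 32: x=[3.5680] v=[-0.6314]
Step 33: x=[3.5387] v=[-0.5853]
Step 34: x=[3.5119] v=[-0.5361]
Step 35: x=[3.4877] v=[-0.4840]
Step 36: x=[3.4662] v=[-0.4294]
Step 37: x=[3.4476] v=[-0.3725]
Step 38: x=[3.4319] v=[-0.3136]
Step 39: x=[3.4193] v=[-0.2530]
Step 40: x=[3.4097] v=[-0.1911]
Step 41: x=[3.4033] v=[-0.1281]
Step 42: x=[3.4001] v=[-0.0645]
Step 43: x=[3.4001] v=[-0.0005]
Step 44: x=[3.4033] v=[0.0635]
First v>=0 after going negative at step 44, time=2.2000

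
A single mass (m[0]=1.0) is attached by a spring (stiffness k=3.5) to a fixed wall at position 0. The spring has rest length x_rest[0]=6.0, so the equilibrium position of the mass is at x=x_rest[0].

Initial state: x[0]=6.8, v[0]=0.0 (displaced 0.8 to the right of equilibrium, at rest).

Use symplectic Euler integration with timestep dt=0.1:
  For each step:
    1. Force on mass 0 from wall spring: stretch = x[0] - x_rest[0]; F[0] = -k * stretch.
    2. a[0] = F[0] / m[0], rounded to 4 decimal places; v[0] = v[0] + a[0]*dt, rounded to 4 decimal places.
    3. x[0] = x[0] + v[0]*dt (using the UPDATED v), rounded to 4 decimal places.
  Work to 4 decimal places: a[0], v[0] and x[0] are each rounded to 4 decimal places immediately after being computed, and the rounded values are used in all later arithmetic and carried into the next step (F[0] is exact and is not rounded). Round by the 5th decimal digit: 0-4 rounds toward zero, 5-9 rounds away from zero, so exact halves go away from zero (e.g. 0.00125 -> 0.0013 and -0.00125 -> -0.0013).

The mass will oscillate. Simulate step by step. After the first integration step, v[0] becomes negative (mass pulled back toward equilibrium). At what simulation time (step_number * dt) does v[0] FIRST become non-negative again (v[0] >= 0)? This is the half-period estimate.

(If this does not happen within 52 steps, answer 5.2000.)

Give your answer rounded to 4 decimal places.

Answer: 1.7000

Derivation:
Step 0: x=[6.8000] v=[0.0000]
Step 1: x=[6.7720] v=[-0.2800]
Step 2: x=[6.7170] v=[-0.5502]
Step 3: x=[6.6369] v=[-0.8012]
Step 4: x=[6.5345] v=[-1.0241]
Step 5: x=[6.4134] v=[-1.2112]
Step 6: x=[6.2778] v=[-1.3559]
Step 7: x=[6.1325] v=[-1.4531]
Step 8: x=[5.9826] v=[-1.4995]
Step 9: x=[5.8333] v=[-1.4934]
Step 10: x=[5.6898] v=[-1.4351]
Step 11: x=[5.5572] v=[-1.3265]
Step 12: x=[5.4401] v=[-1.1715]
Step 13: x=[5.3426] v=[-0.9755]
Step 14: x=[5.2681] v=[-0.7454]
Step 15: x=[5.2192] v=[-0.4892]
Step 16: x=[5.1976] v=[-0.2159]
Step 17: x=[5.2041] v=[0.0649]
First v>=0 after going negative at step 17, time=1.7000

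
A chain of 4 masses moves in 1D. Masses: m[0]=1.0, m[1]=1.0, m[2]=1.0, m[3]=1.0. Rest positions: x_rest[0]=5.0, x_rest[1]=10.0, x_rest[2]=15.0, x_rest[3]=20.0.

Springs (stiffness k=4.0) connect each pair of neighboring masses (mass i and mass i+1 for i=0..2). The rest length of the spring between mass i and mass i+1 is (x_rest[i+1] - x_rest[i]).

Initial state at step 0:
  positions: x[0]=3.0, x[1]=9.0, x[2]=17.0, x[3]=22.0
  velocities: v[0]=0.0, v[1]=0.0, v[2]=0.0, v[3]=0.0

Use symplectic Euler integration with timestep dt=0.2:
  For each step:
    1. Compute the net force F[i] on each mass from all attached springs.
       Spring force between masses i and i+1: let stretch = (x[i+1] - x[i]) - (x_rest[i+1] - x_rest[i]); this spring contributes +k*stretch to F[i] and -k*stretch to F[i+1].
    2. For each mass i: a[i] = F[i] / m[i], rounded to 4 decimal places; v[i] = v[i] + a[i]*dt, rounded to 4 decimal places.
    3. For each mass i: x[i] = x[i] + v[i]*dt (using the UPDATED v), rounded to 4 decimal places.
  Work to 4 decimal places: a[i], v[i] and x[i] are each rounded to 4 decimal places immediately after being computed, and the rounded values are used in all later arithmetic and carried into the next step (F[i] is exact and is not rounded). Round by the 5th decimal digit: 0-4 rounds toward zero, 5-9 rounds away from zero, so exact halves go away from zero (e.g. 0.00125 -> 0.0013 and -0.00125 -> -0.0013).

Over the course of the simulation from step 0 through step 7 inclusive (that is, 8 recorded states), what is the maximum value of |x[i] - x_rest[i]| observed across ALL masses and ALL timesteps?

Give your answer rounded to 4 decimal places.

Step 0: x=[3.0000 9.0000 17.0000 22.0000] v=[0.0000 0.0000 0.0000 0.0000]
Step 1: x=[3.1600 9.3200 16.5200 22.0000] v=[0.8000 1.6000 -2.4000 0.0000]
Step 2: x=[3.5056 9.8064 15.7648 21.9232] v=[1.7280 2.4320 -3.7760 -0.3840]
Step 3: x=[4.0593 10.2380 15.0416 21.6611] v=[2.7686 2.1581 -3.6160 -1.3107]
Step 4: x=[4.8016 10.4496 14.6089 21.1398] v=[3.7116 1.0580 -2.1633 -2.6063]
Step 5: x=[5.6476 10.4230 14.5557 20.3736] v=[4.2300 -0.1330 -0.2660 -3.8310]
Step 6: x=[6.4577 10.2936 14.7721 19.4765] v=[4.0503 -0.6472 1.0822 -4.4853]
Step 7: x=[7.0815 10.2670 15.0247 18.6267] v=[3.1190 -0.1331 1.2629 -4.2488]
Max displacement = 2.0815

Answer: 2.0815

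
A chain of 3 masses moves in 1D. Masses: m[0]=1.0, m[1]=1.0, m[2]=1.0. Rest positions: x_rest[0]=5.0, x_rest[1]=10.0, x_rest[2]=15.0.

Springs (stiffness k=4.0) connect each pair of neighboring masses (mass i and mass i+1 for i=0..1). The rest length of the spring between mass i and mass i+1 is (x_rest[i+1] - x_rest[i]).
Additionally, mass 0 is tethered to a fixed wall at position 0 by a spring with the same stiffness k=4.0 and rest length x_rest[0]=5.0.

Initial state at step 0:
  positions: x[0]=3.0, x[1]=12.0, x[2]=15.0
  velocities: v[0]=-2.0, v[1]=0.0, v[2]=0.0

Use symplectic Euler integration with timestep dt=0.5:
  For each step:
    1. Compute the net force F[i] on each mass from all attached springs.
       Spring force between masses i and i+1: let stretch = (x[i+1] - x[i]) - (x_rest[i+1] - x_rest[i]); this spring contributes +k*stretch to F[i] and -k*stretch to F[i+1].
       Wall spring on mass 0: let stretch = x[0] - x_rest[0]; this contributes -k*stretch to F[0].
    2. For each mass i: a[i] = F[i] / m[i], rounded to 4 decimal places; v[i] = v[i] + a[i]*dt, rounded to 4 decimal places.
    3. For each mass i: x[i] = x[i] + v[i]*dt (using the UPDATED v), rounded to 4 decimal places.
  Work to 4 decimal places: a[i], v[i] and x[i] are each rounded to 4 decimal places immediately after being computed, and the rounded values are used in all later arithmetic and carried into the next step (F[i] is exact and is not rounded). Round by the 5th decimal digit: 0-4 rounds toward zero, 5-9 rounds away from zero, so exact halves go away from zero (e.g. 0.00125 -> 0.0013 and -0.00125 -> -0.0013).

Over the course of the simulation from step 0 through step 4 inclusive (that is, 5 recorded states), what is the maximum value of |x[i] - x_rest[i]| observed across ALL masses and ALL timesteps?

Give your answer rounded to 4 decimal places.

Step 0: x=[3.0000 12.0000 15.0000] v=[-2.0000 0.0000 0.0000]
Step 1: x=[8.0000 6.0000 17.0000] v=[10.0000 -12.0000 4.0000]
Step 2: x=[3.0000 13.0000 13.0000] v=[-10.0000 14.0000 -8.0000]
Step 3: x=[5.0000 10.0000 14.0000] v=[4.0000 -6.0000 2.0000]
Step 4: x=[7.0000 6.0000 16.0000] v=[4.0000 -8.0000 4.0000]
Max displacement = 4.0000

Answer: 4.0000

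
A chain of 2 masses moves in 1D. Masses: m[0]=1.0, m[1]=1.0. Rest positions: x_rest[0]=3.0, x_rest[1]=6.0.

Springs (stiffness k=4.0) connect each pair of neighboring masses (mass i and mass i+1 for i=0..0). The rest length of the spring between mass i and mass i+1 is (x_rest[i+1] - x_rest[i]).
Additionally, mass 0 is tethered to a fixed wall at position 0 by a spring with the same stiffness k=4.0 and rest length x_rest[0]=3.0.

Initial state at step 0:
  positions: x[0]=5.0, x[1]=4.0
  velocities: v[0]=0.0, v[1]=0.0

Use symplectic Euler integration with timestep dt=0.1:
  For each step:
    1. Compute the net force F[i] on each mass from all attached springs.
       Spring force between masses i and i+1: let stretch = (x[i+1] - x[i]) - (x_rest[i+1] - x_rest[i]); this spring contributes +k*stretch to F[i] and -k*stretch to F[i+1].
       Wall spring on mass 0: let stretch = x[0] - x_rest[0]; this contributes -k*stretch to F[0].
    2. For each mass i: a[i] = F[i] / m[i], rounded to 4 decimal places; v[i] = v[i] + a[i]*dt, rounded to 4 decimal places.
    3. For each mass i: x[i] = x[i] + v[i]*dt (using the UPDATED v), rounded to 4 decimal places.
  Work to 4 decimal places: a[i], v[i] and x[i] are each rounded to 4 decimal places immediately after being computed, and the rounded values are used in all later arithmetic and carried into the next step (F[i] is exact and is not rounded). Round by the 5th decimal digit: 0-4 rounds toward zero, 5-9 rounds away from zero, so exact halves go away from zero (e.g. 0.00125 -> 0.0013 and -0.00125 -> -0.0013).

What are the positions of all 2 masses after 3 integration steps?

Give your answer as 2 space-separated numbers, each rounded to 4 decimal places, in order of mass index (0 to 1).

Step 0: x=[5.0000 4.0000] v=[0.0000 0.0000]
Step 1: x=[4.7600 4.1600] v=[-2.4000 1.6000]
Step 2: x=[4.3056 4.4640] v=[-4.5440 3.0400]
Step 3: x=[3.6853 4.8817] v=[-6.2029 4.1766]

Answer: 3.6853 4.8817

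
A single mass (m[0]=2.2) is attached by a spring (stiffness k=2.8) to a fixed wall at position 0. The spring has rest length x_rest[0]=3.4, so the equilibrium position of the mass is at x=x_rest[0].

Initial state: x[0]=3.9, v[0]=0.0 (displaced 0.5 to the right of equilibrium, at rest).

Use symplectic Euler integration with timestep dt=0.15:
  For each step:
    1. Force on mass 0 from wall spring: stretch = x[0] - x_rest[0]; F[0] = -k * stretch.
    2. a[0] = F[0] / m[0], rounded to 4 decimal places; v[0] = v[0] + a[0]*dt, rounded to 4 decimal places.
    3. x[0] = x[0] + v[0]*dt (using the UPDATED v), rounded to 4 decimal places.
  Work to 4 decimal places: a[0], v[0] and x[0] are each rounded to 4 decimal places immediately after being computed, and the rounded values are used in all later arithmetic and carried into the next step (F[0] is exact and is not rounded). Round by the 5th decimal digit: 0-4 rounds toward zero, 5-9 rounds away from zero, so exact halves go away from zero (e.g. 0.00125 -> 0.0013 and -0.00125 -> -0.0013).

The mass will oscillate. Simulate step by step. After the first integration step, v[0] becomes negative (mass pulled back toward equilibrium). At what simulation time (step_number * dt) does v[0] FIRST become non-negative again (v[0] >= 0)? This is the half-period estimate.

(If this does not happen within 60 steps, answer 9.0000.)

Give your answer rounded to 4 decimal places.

Step 0: x=[3.9000] v=[0.0000]
Step 1: x=[3.8857] v=[-0.0955]
Step 2: x=[3.8575] v=[-0.1882]
Step 3: x=[3.8162] v=[-0.2755]
Step 4: x=[3.7630] v=[-0.3550]
Step 5: x=[3.6994] v=[-0.4243]
Step 6: x=[3.6272] v=[-0.4815]
Step 7: x=[3.5485] v=[-0.5249]
Step 8: x=[3.4655] v=[-0.5533]
Step 9: x=[3.3806] v=[-0.5658]
Step 10: x=[3.2963] v=[-0.5621]
Step 11: x=[3.2150] v=[-0.5423]
Step 12: x=[3.1390] v=[-0.5070]
Step 13: x=[3.0704] v=[-0.4572]
Step 14: x=[3.0113] v=[-0.3943]
Step 15: x=[2.9633] v=[-0.3201]
Step 16: x=[2.9278] v=[-0.2367]
Step 17: x=[2.9058] v=[-0.1466]
Step 18: x=[2.8980] v=[-0.0523]
Step 19: x=[2.9045] v=[0.0435]
First v>=0 after going negative at step 19, time=2.8500

Answer: 2.8500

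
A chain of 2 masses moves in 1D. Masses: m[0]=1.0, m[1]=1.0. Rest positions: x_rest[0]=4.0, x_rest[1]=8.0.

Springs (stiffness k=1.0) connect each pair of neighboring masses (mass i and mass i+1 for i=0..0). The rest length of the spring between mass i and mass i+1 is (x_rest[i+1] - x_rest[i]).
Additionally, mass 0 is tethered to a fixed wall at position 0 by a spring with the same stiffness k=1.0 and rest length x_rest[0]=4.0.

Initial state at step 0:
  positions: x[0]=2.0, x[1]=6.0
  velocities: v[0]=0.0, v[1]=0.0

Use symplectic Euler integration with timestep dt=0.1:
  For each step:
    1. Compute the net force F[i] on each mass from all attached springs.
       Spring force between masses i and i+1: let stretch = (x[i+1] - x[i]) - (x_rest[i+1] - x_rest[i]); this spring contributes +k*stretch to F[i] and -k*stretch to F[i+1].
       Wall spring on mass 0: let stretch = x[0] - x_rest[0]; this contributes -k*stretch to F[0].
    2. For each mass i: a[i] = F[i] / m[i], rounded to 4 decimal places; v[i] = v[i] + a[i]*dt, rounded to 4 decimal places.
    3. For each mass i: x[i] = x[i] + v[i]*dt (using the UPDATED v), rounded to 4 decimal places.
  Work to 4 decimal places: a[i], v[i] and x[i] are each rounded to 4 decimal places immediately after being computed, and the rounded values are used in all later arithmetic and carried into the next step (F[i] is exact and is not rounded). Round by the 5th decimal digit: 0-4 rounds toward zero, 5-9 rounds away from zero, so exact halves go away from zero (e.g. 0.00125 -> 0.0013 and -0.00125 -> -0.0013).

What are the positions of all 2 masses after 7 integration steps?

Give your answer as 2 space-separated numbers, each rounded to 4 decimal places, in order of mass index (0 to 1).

Answer: 2.5117 6.0241

Derivation:
Step 0: x=[2.0000 6.0000] v=[0.0000 0.0000]
Step 1: x=[2.0200 6.0000] v=[0.2000 0.0000]
Step 2: x=[2.0596 6.0002] v=[0.3960 0.0020]
Step 3: x=[2.1180 6.0010] v=[0.5841 0.0079]
Step 4: x=[2.1941 6.0030] v=[0.7606 0.0196]
Step 5: x=[2.2863 6.0069] v=[0.9221 0.0387]
Step 6: x=[2.3929 6.0136] v=[1.0655 0.0666]
Step 7: x=[2.5117 6.0241] v=[1.1883 0.1045]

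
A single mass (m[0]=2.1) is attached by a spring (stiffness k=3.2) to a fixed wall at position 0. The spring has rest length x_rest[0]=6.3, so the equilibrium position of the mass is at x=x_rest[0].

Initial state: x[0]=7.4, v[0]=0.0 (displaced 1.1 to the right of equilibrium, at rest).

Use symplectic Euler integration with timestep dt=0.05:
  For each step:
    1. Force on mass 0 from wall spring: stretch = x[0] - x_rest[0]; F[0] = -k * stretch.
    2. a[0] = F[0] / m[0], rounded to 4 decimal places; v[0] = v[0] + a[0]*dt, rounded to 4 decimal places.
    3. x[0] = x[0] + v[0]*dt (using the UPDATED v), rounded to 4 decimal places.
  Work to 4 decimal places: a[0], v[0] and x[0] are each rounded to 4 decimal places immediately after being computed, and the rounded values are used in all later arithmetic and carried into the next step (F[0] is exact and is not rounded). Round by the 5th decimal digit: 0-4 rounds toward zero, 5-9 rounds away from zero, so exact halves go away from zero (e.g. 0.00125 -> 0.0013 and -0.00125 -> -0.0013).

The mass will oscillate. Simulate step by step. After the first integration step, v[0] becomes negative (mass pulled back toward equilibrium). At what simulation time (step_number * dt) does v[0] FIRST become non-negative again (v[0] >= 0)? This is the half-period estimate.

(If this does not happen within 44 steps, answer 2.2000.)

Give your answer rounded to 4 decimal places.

Step 0: x=[7.4000] v=[0.0000]
Step 1: x=[7.3958] v=[-0.0838]
Step 2: x=[7.3874] v=[-0.1673]
Step 3: x=[7.3749] v=[-0.2502]
Step 4: x=[7.3583] v=[-0.3321]
Step 5: x=[7.3377] v=[-0.4127]
Step 6: x=[7.3131] v=[-0.4918]
Step 7: x=[7.2847] v=[-0.5690]
Step 8: x=[7.2525] v=[-0.6440]
Step 9: x=[7.2167] v=[-0.7166]
Step 10: x=[7.1774] v=[-0.7864]
Step 11: x=[7.1347] v=[-0.8533]
Step 12: x=[7.0889] v=[-0.9169]
Step 13: x=[7.0401] v=[-0.9770]
Step 14: x=[6.9884] v=[-1.0334]
Step 15: x=[6.9341] v=[-1.0859]
Step 16: x=[6.8774] v=[-1.1342]
Step 17: x=[6.8185] v=[-1.1782]
Step 18: x=[6.7576] v=[-1.2177]
Step 19: x=[6.6950] v=[-1.2526]
Step 20: x=[6.6309] v=[-1.2827]
Step 21: x=[6.5655] v=[-1.3079]
Step 22: x=[6.4991] v=[-1.3281]
Step 23: x=[6.4319] v=[-1.3433]
Step 24: x=[6.3642] v=[-1.3534]
Step 25: x=[6.2963] v=[-1.3583]
Step 26: x=[6.2284] v=[-1.3580]
Step 27: x=[6.1608] v=[-1.3525]
Step 28: x=[6.0937] v=[-1.3419]
Step 29: x=[6.0274] v=[-1.3262]
Step 30: x=[5.9621] v=[-1.3054]
Step 31: x=[5.8981] v=[-1.2797]
Step 32: x=[5.8356] v=[-1.2491]
Step 33: x=[5.7749] v=[-1.2137]
Step 34: x=[5.7162] v=[-1.1737]
Step 35: x=[5.6597] v=[-1.1292]
Step 36: x=[5.6057] v=[-1.0804]
Step 37: x=[5.5543] v=[-1.0275]
Step 38: x=[5.5058] v=[-0.9707]
Step 39: x=[5.4603] v=[-0.9102]
Step 40: x=[5.4180] v=[-0.8462]
Step 41: x=[5.3791] v=[-0.7790]
Step 42: x=[5.3437] v=[-0.7088]
Step 43: x=[5.3119] v=[-0.6359]
Step 44: x=[5.2839] v=[-0.5606]
v[0] did not become non-negative within 44 steps; using fallback time=2.2000

Answer: 2.2000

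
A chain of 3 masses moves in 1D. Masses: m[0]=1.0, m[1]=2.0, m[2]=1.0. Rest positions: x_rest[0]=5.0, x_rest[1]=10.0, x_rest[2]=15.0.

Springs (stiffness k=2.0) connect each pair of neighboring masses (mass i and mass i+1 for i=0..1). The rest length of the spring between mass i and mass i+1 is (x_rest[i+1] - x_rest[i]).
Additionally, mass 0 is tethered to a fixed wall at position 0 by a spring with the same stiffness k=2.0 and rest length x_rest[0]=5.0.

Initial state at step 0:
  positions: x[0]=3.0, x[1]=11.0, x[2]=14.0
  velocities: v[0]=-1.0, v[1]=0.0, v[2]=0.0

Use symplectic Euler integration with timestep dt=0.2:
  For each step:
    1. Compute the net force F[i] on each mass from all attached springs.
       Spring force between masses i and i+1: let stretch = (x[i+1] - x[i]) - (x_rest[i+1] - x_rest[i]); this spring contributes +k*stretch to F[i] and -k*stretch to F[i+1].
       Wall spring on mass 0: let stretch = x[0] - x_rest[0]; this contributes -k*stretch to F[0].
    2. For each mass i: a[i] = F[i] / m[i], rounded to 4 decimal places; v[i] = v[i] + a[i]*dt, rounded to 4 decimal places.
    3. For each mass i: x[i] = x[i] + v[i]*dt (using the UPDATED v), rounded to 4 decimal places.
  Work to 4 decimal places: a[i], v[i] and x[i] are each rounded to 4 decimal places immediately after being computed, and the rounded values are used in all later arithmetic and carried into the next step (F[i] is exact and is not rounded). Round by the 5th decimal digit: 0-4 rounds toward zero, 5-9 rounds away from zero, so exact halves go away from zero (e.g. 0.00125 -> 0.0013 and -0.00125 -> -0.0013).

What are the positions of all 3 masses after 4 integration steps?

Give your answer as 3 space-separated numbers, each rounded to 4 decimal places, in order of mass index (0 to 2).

Step 0: x=[3.0000 11.0000 14.0000] v=[-1.0000 0.0000 0.0000]
Step 1: x=[3.2000 10.8000 14.1600] v=[1.0000 -1.0000 0.8000]
Step 2: x=[3.7520 10.4304 14.4512] v=[2.7600 -1.8480 1.4560]
Step 3: x=[4.5381 9.9545 14.8207] v=[3.9306 -2.3795 1.8477]
Step 4: x=[5.3945 9.4566 15.2009] v=[4.2819 -2.4895 1.9012]

Answer: 5.3945 9.4566 15.2009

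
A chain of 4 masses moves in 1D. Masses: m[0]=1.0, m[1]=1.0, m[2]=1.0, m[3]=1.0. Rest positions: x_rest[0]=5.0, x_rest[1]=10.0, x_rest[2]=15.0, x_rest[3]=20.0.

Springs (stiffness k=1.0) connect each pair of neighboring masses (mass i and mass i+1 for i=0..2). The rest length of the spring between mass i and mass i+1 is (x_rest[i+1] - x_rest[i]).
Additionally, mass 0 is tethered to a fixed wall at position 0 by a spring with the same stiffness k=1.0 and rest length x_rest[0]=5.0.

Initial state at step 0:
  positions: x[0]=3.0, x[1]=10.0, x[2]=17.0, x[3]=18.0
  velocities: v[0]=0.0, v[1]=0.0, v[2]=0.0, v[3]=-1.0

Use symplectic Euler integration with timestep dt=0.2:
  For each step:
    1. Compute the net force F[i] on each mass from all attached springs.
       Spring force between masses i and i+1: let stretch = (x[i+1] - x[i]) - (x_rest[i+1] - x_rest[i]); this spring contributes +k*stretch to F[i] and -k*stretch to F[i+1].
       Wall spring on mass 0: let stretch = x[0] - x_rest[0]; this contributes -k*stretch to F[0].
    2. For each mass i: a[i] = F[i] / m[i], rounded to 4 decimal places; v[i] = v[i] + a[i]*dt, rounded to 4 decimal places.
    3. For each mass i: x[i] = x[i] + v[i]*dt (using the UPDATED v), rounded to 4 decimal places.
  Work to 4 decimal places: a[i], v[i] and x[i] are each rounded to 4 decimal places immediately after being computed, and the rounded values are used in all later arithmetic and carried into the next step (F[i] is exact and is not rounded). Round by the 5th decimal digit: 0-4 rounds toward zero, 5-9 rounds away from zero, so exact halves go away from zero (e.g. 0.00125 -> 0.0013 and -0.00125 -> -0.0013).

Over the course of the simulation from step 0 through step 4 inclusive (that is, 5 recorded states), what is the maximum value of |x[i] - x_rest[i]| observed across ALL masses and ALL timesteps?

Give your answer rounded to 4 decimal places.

Step 0: x=[3.0000 10.0000 17.0000 18.0000] v=[0.0000 0.0000 0.0000 -1.0000]
Step 1: x=[3.1600 10.0000 16.7600 17.9600] v=[0.8000 0.0000 -1.2000 -0.2000]
Step 2: x=[3.4672 9.9968 16.2976 18.0720] v=[1.5360 -0.0160 -2.3120 0.5600]
Step 3: x=[3.8969 9.9844 15.6541 18.3130] v=[2.1485 -0.0618 -3.2173 1.2051]
Step 4: x=[4.4142 9.9553 14.8902 18.6477] v=[2.5866 -0.1454 -3.8195 1.6733]
Max displacement = 2.0400

Answer: 2.0400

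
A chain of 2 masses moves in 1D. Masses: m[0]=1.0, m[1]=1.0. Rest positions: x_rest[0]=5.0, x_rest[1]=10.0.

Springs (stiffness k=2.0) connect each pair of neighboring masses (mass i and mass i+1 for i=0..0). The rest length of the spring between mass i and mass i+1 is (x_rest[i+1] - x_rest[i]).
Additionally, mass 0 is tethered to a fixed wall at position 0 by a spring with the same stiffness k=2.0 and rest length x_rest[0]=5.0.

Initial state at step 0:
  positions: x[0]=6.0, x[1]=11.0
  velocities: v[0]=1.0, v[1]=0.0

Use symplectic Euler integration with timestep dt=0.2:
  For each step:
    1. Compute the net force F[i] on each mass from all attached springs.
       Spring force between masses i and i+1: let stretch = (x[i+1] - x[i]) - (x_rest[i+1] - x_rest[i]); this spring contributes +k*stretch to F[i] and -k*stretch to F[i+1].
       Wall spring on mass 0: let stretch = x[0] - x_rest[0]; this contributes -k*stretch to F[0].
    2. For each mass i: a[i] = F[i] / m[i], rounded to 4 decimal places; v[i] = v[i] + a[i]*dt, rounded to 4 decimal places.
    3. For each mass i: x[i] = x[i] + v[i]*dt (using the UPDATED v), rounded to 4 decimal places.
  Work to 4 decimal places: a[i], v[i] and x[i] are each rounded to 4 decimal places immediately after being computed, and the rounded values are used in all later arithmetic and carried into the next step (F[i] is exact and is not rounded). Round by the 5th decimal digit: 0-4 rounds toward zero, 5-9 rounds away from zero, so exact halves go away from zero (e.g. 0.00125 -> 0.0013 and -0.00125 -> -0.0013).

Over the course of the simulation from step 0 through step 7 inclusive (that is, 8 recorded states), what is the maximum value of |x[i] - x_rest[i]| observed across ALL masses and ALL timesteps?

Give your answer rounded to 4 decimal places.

Answer: 1.1408

Derivation:
Step 0: x=[6.0000 11.0000] v=[1.0000 0.0000]
Step 1: x=[6.1200 11.0000] v=[0.6000 0.0000]
Step 2: x=[6.1408 11.0096] v=[0.1040 0.0480]
Step 3: x=[6.0598 11.0297] v=[-0.4048 0.1005]
Step 4: x=[5.8916 11.0522] v=[-0.8408 0.1125]
Step 5: x=[5.6650 11.0619] v=[-1.1332 0.0483]
Step 6: x=[5.4169 11.0398] v=[-1.2404 -0.1105]
Step 7: x=[5.1853 10.9679] v=[-1.1580 -0.3597]
Max displacement = 1.1408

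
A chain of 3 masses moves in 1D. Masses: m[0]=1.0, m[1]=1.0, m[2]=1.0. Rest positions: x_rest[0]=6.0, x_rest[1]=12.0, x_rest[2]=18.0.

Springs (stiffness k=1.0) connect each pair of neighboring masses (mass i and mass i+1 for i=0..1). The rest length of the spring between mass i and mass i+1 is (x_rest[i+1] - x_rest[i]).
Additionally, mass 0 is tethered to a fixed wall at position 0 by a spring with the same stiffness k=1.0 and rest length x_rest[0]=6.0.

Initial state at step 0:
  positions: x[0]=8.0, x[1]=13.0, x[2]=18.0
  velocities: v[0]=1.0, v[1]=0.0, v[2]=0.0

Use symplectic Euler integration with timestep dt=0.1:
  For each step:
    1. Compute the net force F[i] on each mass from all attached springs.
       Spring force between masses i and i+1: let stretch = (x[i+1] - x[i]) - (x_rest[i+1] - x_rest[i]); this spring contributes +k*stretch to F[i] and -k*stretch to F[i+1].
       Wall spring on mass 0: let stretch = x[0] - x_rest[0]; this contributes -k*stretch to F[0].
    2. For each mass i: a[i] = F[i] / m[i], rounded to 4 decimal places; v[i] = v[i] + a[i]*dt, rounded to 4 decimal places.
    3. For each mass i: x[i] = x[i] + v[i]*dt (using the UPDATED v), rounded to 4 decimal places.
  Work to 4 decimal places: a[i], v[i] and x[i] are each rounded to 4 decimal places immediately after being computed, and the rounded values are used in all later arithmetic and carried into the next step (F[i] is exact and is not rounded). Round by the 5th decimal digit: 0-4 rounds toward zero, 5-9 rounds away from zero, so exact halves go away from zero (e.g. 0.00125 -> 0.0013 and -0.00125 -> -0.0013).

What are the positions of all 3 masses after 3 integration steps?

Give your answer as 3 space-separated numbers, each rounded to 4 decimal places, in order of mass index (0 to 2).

Answer: 8.1150 13.0030 18.0595

Derivation:
Step 0: x=[8.0000 13.0000 18.0000] v=[1.0000 0.0000 0.0000]
Step 1: x=[8.0700 13.0000 18.0100] v=[0.7000 0.0000 0.1000]
Step 2: x=[8.1086 13.0008 18.0299] v=[0.3860 0.0080 0.1990]
Step 3: x=[8.1150 13.0030 18.0595] v=[0.0644 0.0217 0.2961]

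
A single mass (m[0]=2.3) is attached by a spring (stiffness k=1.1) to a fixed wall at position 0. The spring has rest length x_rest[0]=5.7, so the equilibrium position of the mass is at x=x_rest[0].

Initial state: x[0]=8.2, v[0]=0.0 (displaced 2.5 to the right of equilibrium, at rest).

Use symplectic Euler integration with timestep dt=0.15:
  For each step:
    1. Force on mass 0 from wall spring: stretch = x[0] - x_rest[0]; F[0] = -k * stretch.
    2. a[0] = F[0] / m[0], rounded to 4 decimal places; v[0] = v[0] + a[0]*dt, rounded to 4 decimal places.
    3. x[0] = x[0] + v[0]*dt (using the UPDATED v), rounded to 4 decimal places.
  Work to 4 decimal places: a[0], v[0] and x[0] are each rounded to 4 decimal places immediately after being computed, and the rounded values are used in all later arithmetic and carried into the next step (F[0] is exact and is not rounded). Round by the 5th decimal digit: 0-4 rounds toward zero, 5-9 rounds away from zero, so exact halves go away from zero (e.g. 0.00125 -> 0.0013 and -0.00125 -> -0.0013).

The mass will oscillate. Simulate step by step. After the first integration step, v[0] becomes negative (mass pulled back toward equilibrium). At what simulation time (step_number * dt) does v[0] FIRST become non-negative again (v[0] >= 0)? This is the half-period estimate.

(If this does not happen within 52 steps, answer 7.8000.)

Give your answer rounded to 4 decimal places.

Answer: 4.6500

Derivation:
Step 0: x=[8.2000] v=[0.0000]
Step 1: x=[8.1731] v=[-0.1794]
Step 2: x=[8.1196] v=[-0.3568]
Step 3: x=[8.0400] v=[-0.5304]
Step 4: x=[7.9353] v=[-0.6983]
Step 5: x=[7.8065] v=[-0.8587]
Step 6: x=[7.6550] v=[-1.0098]
Step 7: x=[7.4825] v=[-1.1501]
Step 8: x=[7.2908] v=[-1.2780]
Step 9: x=[7.0820] v=[-1.3921]
Step 10: x=[6.8583] v=[-1.4913]
Step 11: x=[6.6221] v=[-1.5744]
Step 12: x=[6.3760] v=[-1.6406]
Step 13: x=[6.1226] v=[-1.6891]
Step 14: x=[5.8647] v=[-1.7194]
Step 15: x=[5.6050] v=[-1.7312]
Step 16: x=[5.3463] v=[-1.7244]
Step 17: x=[5.0915] v=[-1.6990]
Step 18: x=[4.8432] v=[-1.6554]
Step 19: x=[4.6041] v=[-1.5939]
Step 20: x=[4.3768] v=[-1.5153]
Step 21: x=[4.1637] v=[-1.4204]
Step 22: x=[3.9672] v=[-1.3102]
Step 23: x=[3.7893] v=[-1.1859]
Step 24: x=[3.6320] v=[-1.0488]
Step 25: x=[3.4969] v=[-0.9005]
Step 26: x=[3.3855] v=[-0.7424]
Step 27: x=[3.2990] v=[-0.5764]
Step 28: x=[3.2384] v=[-0.4042]
Step 29: x=[3.2043] v=[-0.2276]
Step 30: x=[3.1970] v=[-0.0486]
Step 31: x=[3.2167] v=[0.1310]
First v>=0 after going negative at step 31, time=4.6500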